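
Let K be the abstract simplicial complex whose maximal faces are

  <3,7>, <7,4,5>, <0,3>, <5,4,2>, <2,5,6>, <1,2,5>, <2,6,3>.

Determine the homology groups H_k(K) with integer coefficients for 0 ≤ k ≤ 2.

H_0 ≅ Z,  H_1 ≅ Z,  H_2 = 0.

Order the vertices as 0 < 1 < 2 < 3 < 4 < 5 < 6 < 7. Listing each simplex with vertices in this order, K has dimension 2 with simplices:

  0-simplices (8): [0], [1], [2], [3], [4], [5], [6], [7]
  1-simplices (13): [0,3], [1,2], [1,5], [2,3], [2,4], [2,5], [2,6], [3,6], [3,7], [4,5], [4,7], [5,6], [5,7]
  2-simplices (5): [1,2,5], [2,3,6], [2,4,5], [2,5,6], [4,5,7]

giving chain groups C_0 ≅ Z^8, C_1 ≅ Z^13, C_2 ≅ Z^5.

The boundary map ∂_1: C_1 → C_0 maps an edge to its endpoints' difference, ∂[p,q] = q − p. For instance
  ∂[1,5] = [5] − [1].
The resulting 8×13 matrix has rank 7, and its Smith normal form has invariant factors (1,1,1,1,1,1,1).

∂_2: C_2 → C_1 acts by ∂[p,q,r] = [q,r] − [p,r] + [p,q]. For instance
  ∂[2,5,6] = [5,6] − [2,6] + [2,5],
  ∂[4,5,7] = [5,7] − [4,7] + [4,5].
The 13×5 boundary matrix has rank 5 and Smith normal form diag(1,1,1,1,1).

Computing H_k = (kernel of ∂_k) / (image of ∂_{k+1}):

  H_0: rank C_0 − rank ∂_1 = 8 − 7 = 1, and the invariant factors of ∂_1 are all 1, so H_0 ≅ Z.
  H_1: rank ker ∂_1 − rank ∂_2 = (13 − 7) − 5 = 1, and the invariant factors of ∂_2 are all 1, so H_1 ≅ Z.
  H_2: rank ker ∂_2 − rank ∂_3 = (5 − 5) − 0 = 0, and there is no ∂_3, so H_2 ≅ 0.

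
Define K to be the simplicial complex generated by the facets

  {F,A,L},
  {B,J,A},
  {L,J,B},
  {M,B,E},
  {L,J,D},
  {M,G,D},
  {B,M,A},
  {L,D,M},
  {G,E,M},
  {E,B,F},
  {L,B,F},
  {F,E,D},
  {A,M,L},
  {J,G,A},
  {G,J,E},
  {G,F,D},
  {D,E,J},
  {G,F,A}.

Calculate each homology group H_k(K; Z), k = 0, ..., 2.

H_0 ≅ Z,  H_1 ≅ Z ⊕ Z/2Z,  H_2 = 0.

K has 9 vertices, 27 edges, 18 triangles.
rank ∂_0 = 0, rank ∂_1 = 8 ⇒ b_0 = 9 − 0 − 8 = 1; all invariant factors of ∂_1 are 1 so no torsion. So H_0 ≅ Z.
rank ∂_1 = 8, rank ∂_2 = 18 ⇒ b_1 = 27 − 8 − 18 = 1; ∂_2 has invariant factor(s) [2] giving torsion. So H_1 ≅ Z ⊕ Z/2Z.
rank ∂_2 = 18, rank ∂_3 = 0 ⇒ b_2 = 18 − 18 − 0 = 0. So H_2 ≅ 0.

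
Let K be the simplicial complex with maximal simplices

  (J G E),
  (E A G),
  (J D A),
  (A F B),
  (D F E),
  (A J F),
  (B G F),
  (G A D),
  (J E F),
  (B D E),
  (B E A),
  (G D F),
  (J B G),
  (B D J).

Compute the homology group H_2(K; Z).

Order the vertices as A < B < D < E < F < G < J. Listing each simplex with vertices in this order, K has dimension 2 with simplices:

  0-simplices (7): A, B, D, E, F, G, J
  1-simplices (21): AB, AD, AE, AF, AG, AJ, BD, BE, BF, BG, BJ, DE, DF, DG, DJ, EF, EG, EJ, FG, FJ, GJ
  2-simplices (14): ABE, ABF, ADG, ADJ, AEG, AFJ, BDE, BDJ, BFG, BGJ, DEF, DFG, EFJ, EGJ

Hence C_0 ≅ Z^7, C_1 ≅ Z^21, C_2 ≅ Z^14.

∂_1: C_1 → C_0 maps an edge to its endpoints' difference, ∂[p,q] = q − p. For instance
  ∂BG = G − B.
The resulting 7×21 matrix has rank 6, and its Smith normal form has invariant factors (1,1,1,1,1,1).

∂_2: C_2 → C_1 maps a triangle to the signed sum of its edges. For instance
  ∂BFG = FG − BG + BF,
  ∂BGJ = GJ − BJ + BG.
As a 21×14 matrix over Z this has rank 13, with invariant factors (1,1,1,1,1,1,1,1,1,1,1,1,1).

From H_k ≅ ker(∂_k) / im(∂_{k+1}) we obtain:

  H_2: rank ker ∂_2 − rank ∂_3 = (14 − 13) − 0 = 1, and there is no ∂_3, so H_2 = Z.

H_2 ≅ Z.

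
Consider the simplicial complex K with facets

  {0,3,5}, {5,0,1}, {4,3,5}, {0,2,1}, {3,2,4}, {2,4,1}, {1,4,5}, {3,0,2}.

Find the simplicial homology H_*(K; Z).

We work with the vertex ordering 0 < 1 < 2 < 3 < 4 < 5. The simplices of K, each written with vertices in increasing order, are:

  0-simplices (6): [0], [1], [2], [3], [4], [5]
  1-simplices (12): [0,1], [0,2], [0,3], [0,5], [1,2], [1,4], [1,5], [2,3], [2,4], [3,4], [3,5], [4,5]
  2-simplices (8): [0,1,2], [0,1,5], [0,2,3], [0,3,5], [1,2,4], [1,4,5], [2,3,4], [3,4,5]

giving chain groups C_0 ≅ Z^6, C_1 ≅ Z^12, C_2 ≅ Z^8.

∂_1: C_1 → C_0 sends each edge [p,q] (with p < q) to q − p. For instance
  ∂[1,4] = [4] − [1].
The 6×12 boundary matrix has rank 5 and Smith normal form diag(1,1,1,1,1).

Boundary ∂_2: C_2 → C_1 maps a triangle to the signed sum of its edges. For instance
  ∂[3,4,5] = [4,5] − [3,5] + [3,4],
  ∂[0,3,5] = [3,5] − [0,5] + [0,3].
As a 12×8 matrix over Z this has rank 7, with invariant factors (1,1,1,1,1,1,1).

Reading off H_k = ker ∂_k / im ∂_{k+1}:

  H_0: rank C_0 − rank ∂_1 = 6 − 5 = 1, and the invariant factors of ∂_1 are all 1, so H_0 ≅ Z.
  H_1: rank ker ∂_1 − rank ∂_2 = (12 − 5) − 7 = 0, and the invariant factors of ∂_2 are all 1, so H_1 ≅ 0.
  H_2: rank ker ∂_2 − rank ∂_3 = (8 − 7) − 0 = 1, and there is no ∂_3, so H_2 ≅ Z.

(K is a triangulation of the 2-sphere S^2.)

H_0 = Z,  H_1 = 0,  H_2 = Z.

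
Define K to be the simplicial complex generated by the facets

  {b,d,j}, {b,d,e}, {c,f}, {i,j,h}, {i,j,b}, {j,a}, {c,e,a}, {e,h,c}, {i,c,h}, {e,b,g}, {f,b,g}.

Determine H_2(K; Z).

H_2 ≅ 0.

Fix the vertex order a < b < c < d < e < f < g < h < i < j and write every simplex with vertices in increasing order. Then dim K = 2 and the simplices of K are:

  0-simplices (10): a, b, c, d, e, f, g, h, i, j
  1-simplices (21): ac, ae, aj, bd, be, bf, bg, bi, bj, ce, cf, ch, ci, de, dj, eg, eh, fg, hi, hj, ij
  2-simplices (9): ace, bde, bdj, beg, bfg, bij, ceh, chi, hij

so the chain groups are C_0 ≅ Z^10, C_1 ≅ Z^21, C_2 ≅ Z^9.

Boundary ∂_1: C_1 → C_0 maps an edge to its endpoints' difference, ∂[p,q] = q − p.
The resulting 10×21 matrix has rank 9, and its Smith normal form has invariant factors (1,1,1,1,1,1,1,1,1).

∂_2: C_2 → C_1 acts by ∂[p,q,r] = [q,r] − [p,r] + [p,q]. For instance
  ∂bdj = dj − bj + bd,
  ∂bfg = fg − bg + bf.
As a 21×9 matrix over Z this has rank 9, with invariant factors (1,1,1,1,1,1,1,1,1).

Reading off H_k = ker ∂_k / im ∂_{k+1}:

  H_2: rank ker ∂_2 − rank ∂_3 = (9 − 9) − 0 = 0, and there is no ∂_3, so H_2 ≅ 0.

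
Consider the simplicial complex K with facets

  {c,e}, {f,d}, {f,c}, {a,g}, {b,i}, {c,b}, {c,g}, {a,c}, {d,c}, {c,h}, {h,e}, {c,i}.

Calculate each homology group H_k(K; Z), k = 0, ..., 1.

We work with the vertex ordering a < b < c < d < e < f < g < h < i. The simplices of K, each written with vertices in increasing order, are:

  0-simplices (9): a, b, c, d, e, f, g, h, i
  1-simplices (12): ac, ag, bc, bi, cd, ce, cf, cg, ch, ci, df, eh

giving chain groups C_0 ≅ Z^9, C_1 ≅ Z^12.

∂_1: C_1 → C_0 is given by ∂[p,q] = [q] − [p]. For instance
  ∂ac = c − a.
As a 9×12 matrix over Z this has rank 8, with invariant factors (1,1,1,1,1,1,1,1).

Reading off H_k = ker ∂_k / im ∂_{k+1}:

  H_0: rank C_0 − rank ∂_1 = 9 − 8 = 1, and the invariant factors of ∂_1 are all 1, so H_0 = Z.
  H_1: rank ker ∂_1 − rank ∂_2 = (12 − 8) − 0 = 4, and there is no ∂_2, so H_1 = Z^4.

As a check, the Euler characteristic is 9 − 12 = -3, which agrees with 1 − 4 = -3.

H_0 = Z,  H_1 = Z^4.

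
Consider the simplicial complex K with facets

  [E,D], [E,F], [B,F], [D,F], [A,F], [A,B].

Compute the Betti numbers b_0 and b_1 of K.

b_0 = 1, b_1 = 2.

Order the vertices as A < B < D < E < F. Listing each simplex with vertices in this order, K has dimension 1 with simplices:

  0-simplices (5): A, B, D, E, F
  1-simplices (6): AB, AF, BF, DE, DF, EF

so the chain groups are C_0 ≅ Z^5, C_1 ≅ Z^6.

Boundary ∂_1: C_1 → C_0 maps an edge to its endpoints' difference, ∂[p,q] = q − p.
The resulting 5×6 matrix has rank 4, and its Smith normal form has invariant factors (1,1,1,1).

From H_k ≅ ker(∂_k) / im(∂_{k+1}) we obtain:

  H_0: rank C_0 − rank ∂_1 = 5 − 4 = 1, and the invariant factors of ∂_1 are all 1, so H_0 = Z.
  H_1: rank ker ∂_1 − rank ∂_2 = (6 − 4) − 0 = 2, and there is no ∂_2, so H_1 = Z^2.

As a check, the Euler characteristic is 5 − 6 = -1, which agrees with 1 − 2 = -1.

Hence the Betti numbers are b_0 = 1, b_1 = 2.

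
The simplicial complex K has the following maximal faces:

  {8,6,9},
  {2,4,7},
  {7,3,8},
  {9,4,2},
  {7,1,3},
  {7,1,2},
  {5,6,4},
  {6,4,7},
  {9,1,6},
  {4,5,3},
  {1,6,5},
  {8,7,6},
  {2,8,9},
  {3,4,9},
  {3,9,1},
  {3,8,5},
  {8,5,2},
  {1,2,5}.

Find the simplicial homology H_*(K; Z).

H_0 = Z,  H_1 = Z^2,  H_2 = Z.

Take the total order 1 < 2 < 3 < 4 < 5 < 6 < 7 < 8 < 9 on the vertex set. Then K (dimension 2) consists of the simplices:

  0-simplices (9): [1], [2], [3], [4], [5], [6], [7], [8], [9]
  1-simplices (27): (27 of them)
  2-simplices (18): [1,2,5], [1,2,7], [1,3,7], [1,3,9], [1,5,6], [1,6,9], [2,4,7], [2,4,9], [2,5,8], [2,8,9], [3,4,5], [3,4,9], [3,5,8], [3,7,8], [4,5,6], [4,6,7], [6,7,8], [6,8,9]

giving chain groups C_0 ≅ Z^9, C_1 ≅ Z^27, C_2 ≅ Z^18.

The boundary map ∂_1: C_1 → C_0 sends each edge [p,q] (with p < q) to q − p.
This gives a 9×27 integer matrix of rank 8; reducing to Smith normal form yields diagonal entries (1,1,1,1,1,1,1,1).

Boundary ∂_2: C_2 → C_1 maps a triangle to the signed sum of its edges. For instance
  ∂[2,4,7] = [4,7] − [2,7] + [2,4],
  ∂[2,4,9] = [4,9] − [2,9] + [2,4].
This gives a 27×18 integer matrix of rank 17; reducing to Smith normal form yields diagonal entries (1,1,1,1,1,1,1,1,1,1,1,1,1,1,1,1,1).

Reading off H_k = ker ∂_k / im ∂_{k+1}:

  H_0: rank C_0 − rank ∂_1 = 9 − 8 = 1, and the invariant factors of ∂_1 are all 1, so H_0 ≅ Z.
  H_1: rank ker ∂_1 − rank ∂_2 = (27 − 8) − 17 = 2, and the invariant factors of ∂_2 are all 1, so H_1 ≅ Z^2.
  H_2: rank ker ∂_2 − rank ∂_3 = (18 − 17) − 0 = 1, and there is no ∂_3, so H_2 ≅ Z.

(K is a triangulation of the torus T^2.)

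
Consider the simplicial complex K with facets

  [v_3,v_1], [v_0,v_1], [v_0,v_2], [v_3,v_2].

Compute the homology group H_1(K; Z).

We work with the vertex ordering v_0 < v_1 < v_2 < v_3. The simplices of K, each written with vertices in increasing order, are:

  0-simplices (4): [v_0], [v_1], [v_2], [v_3]
  1-simplices (4): [v_0,v_1], [v_0,v_2], [v_1,v_3], [v_2,v_3]

so the chain groups are C_0 ≅ Z^4, C_1 ≅ Z^4.

Boundary ∂_1: C_1 → C_0 maps an edge to its endpoints' difference, ∂[p,q] = q − p. For instance
  ∂[v_2,v_3] = [v_3] − [v_2].
The resulting 4×4 matrix has rank 3, and its Smith normal form has invariant factors (1,1,1).

Reading off H_k = ker ∂_k / im ∂_{k+1}:

  H_1: rank ker ∂_1 − rank ∂_2 = (4 − 3) − 0 = 1, and there is no ∂_2, so H_1 ≅ Z.

H_1 ≅ Z.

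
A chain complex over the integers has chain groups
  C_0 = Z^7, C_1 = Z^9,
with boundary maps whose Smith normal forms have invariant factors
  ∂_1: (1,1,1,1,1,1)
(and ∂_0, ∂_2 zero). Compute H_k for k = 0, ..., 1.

H_0 ≅ Z,  H_1 ≅ Z^3.

H_0: b_0 = 7 − 0 − 6 = 1; torsion from ∂_1 factors > 1: none. So H_0 ≅ Z.
H_1: b_1 = 9 − 6 − 0 = 3; torsion from ∂_2 factors > 1: none. So H_1 ≅ Z^3.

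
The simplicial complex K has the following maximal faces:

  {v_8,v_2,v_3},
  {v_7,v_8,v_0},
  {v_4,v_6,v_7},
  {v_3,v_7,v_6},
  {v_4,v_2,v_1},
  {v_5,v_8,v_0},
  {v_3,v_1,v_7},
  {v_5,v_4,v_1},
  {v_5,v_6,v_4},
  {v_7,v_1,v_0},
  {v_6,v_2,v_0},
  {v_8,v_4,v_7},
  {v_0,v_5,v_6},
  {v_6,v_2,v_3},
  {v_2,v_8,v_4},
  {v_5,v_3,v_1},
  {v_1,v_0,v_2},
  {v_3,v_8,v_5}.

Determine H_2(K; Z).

H_2 ≅ Z.

Fix the vertex order v_0 < v_1 < v_2 < v_3 < v_4 < v_5 < v_6 < v_7 < v_8 and write every simplex with vertices in increasing order. Then dim K = 2 and the simplices of K are:

  0-simplices (9): [v_0], [v_1], [v_2], [v_3], [v_4], [v_5], [v_6], [v_7], [v_8]
  1-simplices (27): (27 of them)
  2-simplices (18): (18 of them)

so the chain groups are C_0 ≅ Z^9, C_1 ≅ Z^27, C_2 ≅ Z^18.

∂_1: C_1 → C_0 sends each edge [p,q] (with p < q) to q − p. For instance
  ∂[v_5,v_6] = [v_6] − [v_5].
The 9×27 boundary matrix has rank 8 and Smith normal form diag(1,1,1,1,1,1,1,1).

The boundary map ∂_2: C_2 → C_1 maps a triangle to the signed sum of its edges. For instance
  ∂[v_4,v_5,v_6] = [v_5,v_6] − [v_4,v_6] + [v_4,v_5],
  ∂[v_4,v_6,v_7] = [v_6,v_7] − [v_4,v_7] + [v_4,v_6].
The 27×18 boundary matrix has rank 17 and Smith normal form diag(1,1,1,1,1,1,1,1,1,1,1,1,1,1,1,1,1).

Computing H_k = (kernel of ∂_k) / (image of ∂_{k+1}):

  H_2: rank ker ∂_2 − rank ∂_3 = (18 − 17) − 0 = 1, and there is no ∂_3, so H_2 ≅ Z.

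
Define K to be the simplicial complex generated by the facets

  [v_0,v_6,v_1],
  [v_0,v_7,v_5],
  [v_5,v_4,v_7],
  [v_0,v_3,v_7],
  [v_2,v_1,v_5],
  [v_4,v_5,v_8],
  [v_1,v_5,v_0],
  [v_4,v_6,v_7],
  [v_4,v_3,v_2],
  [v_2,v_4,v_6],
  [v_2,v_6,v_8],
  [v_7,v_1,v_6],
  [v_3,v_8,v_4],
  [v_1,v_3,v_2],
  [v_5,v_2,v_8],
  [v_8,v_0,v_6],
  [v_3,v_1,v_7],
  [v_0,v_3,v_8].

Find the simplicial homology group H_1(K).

Fix the vertex order v_0 < v_1 < v_2 < v_3 < v_4 < v_5 < v_6 < v_7 < v_8 and write every simplex with vertices in increasing order. Then dim K = 2 and the simplices of K are:

  0-simplices (9): [v_0], [v_1], [v_2], [v_3], [v_4], [v_5], [v_6], [v_7], [v_8]
  1-simplices (27): (27 of them)
  2-simplices (18): (18 of them)

Hence C_0 ≅ Z^9, C_1 ≅ Z^27, C_2 ≅ Z^18.

Boundary ∂_1: C_1 → C_0 maps an edge to its endpoints' difference, ∂[p,q] = q − p. For instance
  ∂[v_0,v_8] = [v_8] − [v_0].
The 9×27 boundary matrix has rank 8 and Smith normal form diag(1,1,1,1,1,1,1,1).

The boundary map ∂_2: C_2 → C_1 sends each 2-simplex [p,q,r] to [q,r] − [p,r] + [p,q]. For instance
  ∂[v_4,v_6,v_7] = [v_6,v_7] − [v_4,v_7] + [v_4,v_6],
  ∂[v_0,v_6,v_8] = [v_6,v_8] − [v_0,v_8] + [v_0,v_6].
The resulting 27×18 matrix has rank 18, and its Smith normal form has invariant factors (1,1,1,1,1,1,1,1,1,1,1,1,1,1,1,1,1,2).

Computing H_k = (kernel of ∂_k) / (image of ∂_{k+1}):

  H_1: rank ker ∂_1 − rank ∂_2 = (27 − 8) − 18 = 1, and ∂_2 has invariant factor 2 > 1, so H_1 ≅ Z ⊕ Z/2Z.

H_1 ≅ Z ⊕ Z/2Z.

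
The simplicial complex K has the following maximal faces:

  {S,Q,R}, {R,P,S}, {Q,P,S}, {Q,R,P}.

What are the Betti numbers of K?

b_0 = 1, b_1 = 0, b_2 = 1.

K has 4 vertices, 6 edges, 4 triangles.
rank ∂_0 = 0, rank ∂_1 = 3 ⇒ b_0 = 4 − 0 − 3 = 1; all invariant factors of ∂_1 are 1 so no torsion. So H_0 = Z.
rank ∂_1 = 3, rank ∂_2 = 3 ⇒ b_1 = 6 − 3 − 3 = 0; all invariant factors of ∂_2 are 1 so no torsion. So H_1 = 0.
rank ∂_2 = 3, rank ∂_3 = 0 ⇒ b_2 = 4 − 3 − 0 = 1. So H_2 = Z.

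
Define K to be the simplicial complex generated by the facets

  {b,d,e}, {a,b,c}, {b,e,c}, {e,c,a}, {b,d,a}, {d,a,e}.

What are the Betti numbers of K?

b_0 = 1, b_1 = 0, b_2 = 1.

Take the total order a < b < c < d < e on the vertex set. Then K (dimension 2) consists of the simplices:

  0-simplices (5): a, b, c, d, e
  1-simplices (9): ab, ac, ad, ae, bc, bd, be, ce, de
  2-simplices (6): abc, abd, ace, ade, bce, bde

Hence C_0 ≅ Z^5, C_1 ≅ Z^9, C_2 ≅ Z^6.

∂_1: C_1 → C_0 is given by ∂[p,q] = [q] − [p]. For instance
  ∂ac = c − a.
This gives a 5×9 integer matrix of rank 4; reducing to Smith normal form yields diagonal entries (1,1,1,1).

Boundary ∂_2: C_2 → C_1 maps a triangle to the signed sum of its edges. For instance
  ∂abc = bc − ac + ab,
  ∂ace = ce − ae + ac.
This gives a 9×6 integer matrix of rank 5; reducing to Smith normal form yields diagonal entries (1,1,1,1,1).

From H_k ≅ ker(∂_k) / im(∂_{k+1}) we obtain:

  H_0: rank C_0 − rank ∂_1 = 5 − 4 = 1, and the invariant factors of ∂_1 are all 1, so H_0 ≅ Z.
  H_1: rank ker ∂_1 − rank ∂_2 = (9 − 4) − 5 = 0, and the invariant factors of ∂_2 are all 1, so H_1 ≅ 0.
  H_2: rank ker ∂_2 − rank ∂_3 = (6 − 5) − 0 = 1, and there is no ∂_3, so H_2 ≅ Z.

As a check, the Euler characteristic is 5 − 9 + 6 = 2, which agrees with 1 − 0 + 1 = 2.
(K is a triangulation of the 2-sphere S^2.)

Hence the Betti numbers are b_0 = 1, b_1 = 0, b_2 = 1.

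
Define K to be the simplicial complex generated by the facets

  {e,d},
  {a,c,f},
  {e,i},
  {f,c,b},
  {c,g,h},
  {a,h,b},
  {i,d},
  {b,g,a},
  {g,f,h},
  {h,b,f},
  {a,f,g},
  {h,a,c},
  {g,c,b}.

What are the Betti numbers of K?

Fix the vertex order a < b < c < d < e < f < g < h < i and write every simplex with vertices in increasing order. Then dim K = 2 and the simplices of K are:

  0-simplices (9): a, b, c, d, e, f, g, h, i
  1-simplices (18): ab, ac, af, ag, ah, bc, bf, bg, bh, cf, cg, ch, de, di, ei, fg, fh, gh
  2-simplices (10): abg, abh, acf, ach, afg, bcf, bcg, bfh, cgh, fgh

giving chain groups C_0 ≅ Z^9, C_1 ≅ Z^18, C_2 ≅ Z^10.

The boundary map ∂_1: C_1 → C_0 is given by ∂[p,q] = [q] − [p].
The resulting 9×18 matrix has rank 7, and its Smith normal form has invariant factors (1,1,1,1,1,1,1).

Boundary ∂_2: C_2 → C_1 sends each 2-simplex [p,q,r] to [q,r] − [p,r] + [p,q]. For instance
  ∂bcf = cf − bf + bc,
  ∂fgh = gh − fh + fg.
The resulting 18×10 matrix has rank 10, and its Smith normal form has invariant factors (1,1,1,1,1,1,1,1,1,2).

Now H_k = ker ∂_k / im ∂_{k+1}, so:

  H_0: rank C_0 − rank ∂_1 = 9 − 7 = 2, and the invariant factors of ∂_1 are all 1, so H_0 = Z^2.
  H_1: rank ker ∂_1 − rank ∂_2 = (18 − 7) − 10 = 1, and ∂_2 has invariant factor 2 > 1, so H_1 = Z ⊕ Z/2Z.
  H_2: rank ker ∂_2 − rank ∂_3 = (10 − 10) − 0 = 0, and there is no ∂_3, so H_2 = 0.

Hence the Betti numbers are b_0 = 2, b_1 = 1, b_2 = 0.

b_0 = 2, b_1 = 1, b_2 = 0.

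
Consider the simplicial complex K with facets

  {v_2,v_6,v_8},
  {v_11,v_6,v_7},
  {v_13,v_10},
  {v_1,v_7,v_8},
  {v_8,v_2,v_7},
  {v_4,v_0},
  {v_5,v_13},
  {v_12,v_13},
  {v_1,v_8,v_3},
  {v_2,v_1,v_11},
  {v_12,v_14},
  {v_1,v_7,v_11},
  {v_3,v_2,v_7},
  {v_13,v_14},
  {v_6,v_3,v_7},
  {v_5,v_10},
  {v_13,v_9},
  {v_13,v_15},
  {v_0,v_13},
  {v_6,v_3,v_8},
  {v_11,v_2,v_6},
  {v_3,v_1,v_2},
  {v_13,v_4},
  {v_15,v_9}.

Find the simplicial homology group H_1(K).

Fix the vertex order v_0 < v_1 < v_2 < v_3 < v_4 < v_5 < v_6 < v_7 < v_8 < v_9 < v_10 < v_11 < v_12 < v_13 < v_14 < v_15 and write every simplex with vertices in increasing order. Then dim K = 2 and the simplices of K are:

  0-simplices (16): [v_0], [v_1], [v_2], [v_3], [v_4], [v_5], [v_6], [v_7], [v_8], [v_9], [v_10], [v_11], [v_12], [v_13], [v_14], [v_15]
  1-simplices (30): (30 of them)
  2-simplices (12): (12 of them)

so the chain groups are C_0 ≅ Z^16, C_1 ≅ Z^30, C_2 ≅ Z^12.

The boundary map ∂_1: C_1 → C_0 sends each edge [p,q] (with p < q) to q − p. For instance
  ∂[v_5,v_10] = [v_10] − [v_5].
As a 16×30 matrix over Z this has rank 14, with invariant factors (1,1,1,1,1,1,1,1,1,1,1,1,1,1).

The boundary map ∂_2: C_2 → C_1 acts by ∂[p,q,r] = [q,r] − [p,r] + [p,q]. For instance
  ∂[v_2,v_6,v_8] = [v_6,v_8] − [v_2,v_8] + [v_2,v_6],
  ∂[v_1,v_2,v_11] = [v_2,v_11] − [v_1,v_11] + [v_1,v_2].
The 30×12 boundary matrix has rank 12 and Smith normal form diag(1,1,1,1,1,1,1,1,1,1,1,2).

Computing H_k = (kernel of ∂_k) / (image of ∂_{k+1}):

  H_1: rank ker ∂_1 − rank ∂_2 = (30 − 14) − 12 = 4, and ∂_2 has invariant factor 2 > 1, so H_1 = Z^4 × Z/2.

H_1 = Z^4 × Z/2.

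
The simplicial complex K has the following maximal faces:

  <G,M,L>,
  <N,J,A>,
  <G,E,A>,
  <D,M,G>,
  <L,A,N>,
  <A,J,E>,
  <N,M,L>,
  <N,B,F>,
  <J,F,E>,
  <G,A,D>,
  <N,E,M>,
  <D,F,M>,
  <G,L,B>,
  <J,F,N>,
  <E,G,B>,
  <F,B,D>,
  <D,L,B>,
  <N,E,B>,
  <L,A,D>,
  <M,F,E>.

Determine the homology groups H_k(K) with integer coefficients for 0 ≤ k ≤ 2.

Take the total order A < B < D < E < F < G < J < L < M < N on the vertex set. Then K (dimension 2) consists of the simplices:

  0-simplices (10): A, B, D, E, F, G, J, L, M, N
  1-simplices (30): AD, AE, AG, AJ, AL, AN, BD, BE, BF, BG, BL, BN, DF, DG, DL, DM, EF, EG, EJ, EM, EN, FJ, FM, FN, GL, GM, JN, LM, LN, MN
  2-simplices (20): ADG, ADL, AEG, AEJ, AJN, ALN, BDF, BDL, BEG, BEN, BFN, BGL, DFM, DGM, EFJ, EFM, EMN, FJN, GLM, LMN

giving chain groups C_0 ≅ Z^10, C_1 ≅ Z^30, C_2 ≅ Z^20.

∂_1: C_1 → C_0 is given by ∂[p,q] = [q] − [p].
The resulting 10×30 matrix has rank 9, and its Smith normal form has invariant factors (1,1,1,1,1,1,1,1,1).

Boundary ∂_2: C_2 → C_1 maps a triangle to the signed sum of its edges. For instance
  ∂DFM = FM − DM + DF,
  ∂BEN = EN − BN + BE.
The 30×20 boundary matrix has rank 20 and Smith normal form diag(1,1,1,1,1,1,1,1,1,1,1,1,1,1,1,1,1,1,1,2).

Now H_k = ker ∂_k / im ∂_{k+1}, so:

  H_0: rank C_0 − rank ∂_1 = 10 − 9 = 1, and the invariant factors of ∂_1 are all 1, so H_0 ≅ Z.
  H_1: rank ker ∂_1 − rank ∂_2 = (30 − 9) − 20 = 1, and ∂_2 has invariant factor 2 > 1, so H_1 ≅ Z ⊕ Z_2.
  H_2: rank ker ∂_2 − rank ∂_3 = (20 − 20) − 0 = 0, and there is no ∂_3, so H_2 ≅ 0.

As a check, the Euler characteristic is 10 − 30 + 20 = 0, which agrees with 1 − 1 + 0 = 0.

H_0 ≅ Z,  H_1 ≅ Z ⊕ Z_2,  H_2 = 0.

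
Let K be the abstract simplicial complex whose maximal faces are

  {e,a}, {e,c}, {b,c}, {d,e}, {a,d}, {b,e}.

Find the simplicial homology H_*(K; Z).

Fix the vertex order a < b < c < d < e and write every simplex with vertices in increasing order. Then dim K = 1 and the simplices of K are:

  0-simplices (5): a, b, c, d, e
  1-simplices (6): ad, ae, bc, be, ce, de

so the chain groups are C_0 ≅ Z^5, C_1 ≅ Z^6.

The boundary map ∂_1: C_1 → C_0 is given by ∂[p,q] = [q] − [p].
This gives a 5×6 integer matrix of rank 4; reducing to Smith normal form yields diagonal entries (1,1,1,1).

From H_k ≅ ker(∂_k) / im(∂_{k+1}) we obtain:

  H_0: rank C_0 − rank ∂_1 = 5 − 4 = 1, and the invariant factors of ∂_1 are all 1, so H_0 ≅ Z.
  H_1: rank ker ∂_1 − rank ∂_2 = (6 − 4) − 0 = 2, and there is no ∂_2, so H_1 ≅ Z^2.

H_0 = Z,  H_1 = Z^2.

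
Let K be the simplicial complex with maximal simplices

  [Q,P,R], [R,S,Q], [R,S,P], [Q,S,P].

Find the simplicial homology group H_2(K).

K has 4 vertices, 6 edges, 4 triangles.
rank ∂_2 = 3, rank ∂_3 = 0 ⇒ b_2 = 4 − 3 − 0 = 1. So H_2 = Z.

H_2 = Z.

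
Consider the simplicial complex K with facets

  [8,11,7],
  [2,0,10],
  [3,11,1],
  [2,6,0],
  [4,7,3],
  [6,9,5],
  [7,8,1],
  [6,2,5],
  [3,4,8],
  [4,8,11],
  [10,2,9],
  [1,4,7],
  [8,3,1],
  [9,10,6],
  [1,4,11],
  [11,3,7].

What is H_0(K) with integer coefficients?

H_0 ≅ Z^2.

Fix the vertex order 0 < 1 < 2 < 3 < 4 < 5 < 6 < 7 < 8 < 9 < 10 < 11 and write every simplex with vertices in increasing order. Then dim K = 2 and the simplices of K are:

  0-simplices (12): [0], [1], [2], [3], [4], [5], [6], [7], [8], [9], [10], [11]
  1-simplices (27): (27 of them)
  2-simplices (16): [0,2,6], [0,2,10], [1,3,8], [1,3,11], [1,4,7], [1,4,11], [1,7,8], [2,5,6], [2,9,10], [3,4,7], [3,4,8], [3,7,11], [4,8,11], [5,6,9], [6,9,10], [7,8,11]

so the chain groups are C_0 ≅ Z^12, C_1 ≅ Z^27, C_2 ≅ Z^16.

Boundary ∂_1: C_1 → C_0 maps an edge to its endpoints' difference, ∂[p,q] = q − p.
As a 12×27 matrix over Z this has rank 10, with invariant factors (1,1,1,1,1,1,1,1,1,1).

Boundary ∂_2: C_2 → C_1 acts by ∂[p,q,r] = [q,r] − [p,r] + [p,q]. For instance
  ∂[1,3,8] = [3,8] − [1,8] + [1,3],
  ∂[3,4,7] = [4,7] − [3,7] + [3,4].
This gives a 27×16 integer matrix of rank 16; reducing to Smith normal form yields diagonal entries (1,1,1,1,1,1,1,1,1,1,1,1,1,1,1,2).

From H_k ≅ ker(∂_k) / im(∂_{k+1}) we obtain:

  H_0: rank C_0 − rank ∂_1 = 12 − 10 = 2, and the invariant factors of ∂_1 are all 1, so H_0 ≅ Z^2.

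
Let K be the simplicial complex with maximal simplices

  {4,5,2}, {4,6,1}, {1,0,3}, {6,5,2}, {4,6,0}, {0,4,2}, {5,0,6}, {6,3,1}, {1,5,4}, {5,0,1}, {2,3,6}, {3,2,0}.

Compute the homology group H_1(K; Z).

H_1 ≅ Z/2.

Take the total order 0 < 1 < 2 < 3 < 4 < 5 < 6 on the vertex set. Then K (dimension 2) consists of the simplices:

  0-simplices (7): [0], [1], [2], [3], [4], [5], [6]
  1-simplices (18): [0,1], [0,2], [0,3], [0,4], [0,5], [0,6], [1,3], [1,4], [1,5], [1,6], [2,3], [2,4], [2,5], [2,6], [3,6], [4,5], [4,6], [5,6]
  2-simplices (12): [0,1,3], [0,1,5], [0,2,3], [0,2,4], [0,4,6], [0,5,6], [1,3,6], [1,4,5], [1,4,6], [2,3,6], [2,4,5], [2,5,6]

so the chain groups are C_0 ≅ Z^7, C_1 ≅ Z^18, C_2 ≅ Z^12.

Boundary ∂_1: C_1 → C_0 sends each edge [p,q] (with p < q) to q − p. For instance
  ∂[1,3] = [3] − [1].
The 7×18 boundary matrix has rank 6 and Smith normal form diag(1,1,1,1,1,1).

∂_2: C_2 → C_1 maps a triangle to the signed sum of its edges. For instance
  ∂[0,4,6] = [4,6] − [0,6] + [0,4],
  ∂[0,2,4] = [2,4] − [0,4] + [0,2].
The resulting 18×12 matrix has rank 12, and its Smith normal form has invariant factors (1,1,1,1,1,1,1,1,1,1,1,2).

Computing H_k = (kernel of ∂_k) / (image of ∂_{k+1}):

  H_1: rank ker ∂_1 − rank ∂_2 = (18 − 6) − 12 = 0, and ∂_2 has invariant factor 2 > 1, so H_1 ≅ Z/2.

(K is a triangulation of the real projective plane RP^2.)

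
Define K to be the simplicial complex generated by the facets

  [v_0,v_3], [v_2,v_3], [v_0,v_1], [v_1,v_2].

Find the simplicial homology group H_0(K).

K has 4 vertices, 4 edges.
rank ∂_0 = 0, rank ∂_1 = 3 ⇒ b_0 = 4 − 0 − 3 = 1; all invariant factors of ∂_1 are 1 so no torsion. So H_0 ≅ Z.

H_0 = Z.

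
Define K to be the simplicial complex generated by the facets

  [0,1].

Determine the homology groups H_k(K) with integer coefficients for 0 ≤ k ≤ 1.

H_0 = Z,  H_1 = 0.

Take the total order 0 < 1 on the vertex set. Then K (dimension 1) consists of the simplices:

  0-simplices (2): [0], [1]
  1-simplices (1): [0,1]

so the chain groups are C_0 ≅ Z^2, C_1 ≅ Z^1.

∂_1: C_1 → C_0 sends each edge [p,q] (with p < q) to q − p.
The resulting 2×1 matrix has rank 1, and its Smith normal form has invariant factors (1).

Computing H_k = (kernel of ∂_k) / (image of ∂_{k+1}):

  H_0: rank C_0 − rank ∂_1 = 2 − 1 = 1, and the invariant factors of ∂_1 are all 1, so H_0 = Z.
  H_1: rank ker ∂_1 − rank ∂_2 = (1 − 1) − 0 = 0, and there is no ∂_2, so H_1 = 0.

As a check, the Euler characteristic is 2 − 1 = 1, which agrees with 1 − 0 = 1.
(K is a triangulation of the 1-simplex.)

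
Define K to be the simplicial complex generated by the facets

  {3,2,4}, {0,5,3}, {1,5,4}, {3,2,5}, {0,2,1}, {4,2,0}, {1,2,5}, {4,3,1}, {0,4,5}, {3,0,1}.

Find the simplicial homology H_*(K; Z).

Take the total order 0 < 1 < 2 < 3 < 4 < 5 on the vertex set. Then K (dimension 2) consists of the simplices:

  0-simplices (6): [0], [1], [2], [3], [4], [5]
  1-simplices (15): [0,1], [0,2], [0,3], [0,4], [0,5], [1,2], [1,3], [1,4], [1,5], [2,3], [2,4], [2,5], [3,4], [3,5], [4,5]
  2-simplices (10): [0,1,2], [0,1,3], [0,2,4], [0,3,5], [0,4,5], [1,2,5], [1,3,4], [1,4,5], [2,3,4], [2,3,5]

so the chain groups are C_0 ≅ Z^6, C_1 ≅ Z^15, C_2 ≅ Z^10.

The boundary map ∂_1: C_1 → C_0 is given by ∂[p,q] = [q] − [p].
As a 6×15 matrix over Z this has rank 5, with invariant factors (1,1,1,1,1).

Boundary ∂_2: C_2 → C_1 sends each 2-simplex [p,q,r] to [q,r] − [p,r] + [p,q]. For instance
  ∂[1,2,5] = [2,5] − [1,5] + [1,2],
  ∂[0,4,5] = [4,5] − [0,5] + [0,4].
This gives a 15×10 integer matrix of rank 10; reducing to Smith normal form yields diagonal entries (1,1,1,1,1,1,1,1,1,2).

Now H_k = ker ∂_k / im ∂_{k+1}, so:

  H_0: rank C_0 − rank ∂_1 = 6 − 5 = 1, and the invariant factors of ∂_1 are all 1, so H_0 ≅ Z.
  H_1: rank ker ∂_1 − rank ∂_2 = (15 − 5) − 10 = 0, and ∂_2 has invariant factor 2 > 1, so H_1 ≅ Z/2.
  H_2: rank ker ∂_2 − rank ∂_3 = (10 − 10) − 0 = 0, and there is no ∂_3, so H_2 ≅ 0.

H_0 ≅ Z,  H_1 ≅ Z/2,  H_2 = 0.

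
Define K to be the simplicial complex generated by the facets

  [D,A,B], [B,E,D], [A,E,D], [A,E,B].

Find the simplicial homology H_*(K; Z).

We work with the vertex ordering A < B < D < E. The simplices of K, each written with vertices in increasing order, are:

  0-simplices (4): A, B, D, E
  1-simplices (6): AB, AD, AE, BD, BE, DE
  2-simplices (4): ABD, ABE, ADE, BDE

giving chain groups C_0 ≅ Z^4, C_1 ≅ Z^6, C_2 ≅ Z^4.

∂_1: C_1 → C_0 is given by ∂[p,q] = [q] − [p]. For instance
  ∂BE = E − B.
The resulting 4×6 matrix has rank 3, and its Smith normal form has invariant factors (1,1,1).

∂_2: C_2 → C_1 sends each 2-simplex [p,q,r] to [q,r] − [p,r] + [p,q]. For instance
  ∂ABD = BD − AD + AB,
  ∂ABE = BE − AE + AB.
This gives a 6×4 integer matrix of rank 3; reducing to Smith normal form yields diagonal entries (1,1,1).

Reading off H_k = ker ∂_k / im ∂_{k+1}:

  H_0: rank C_0 − rank ∂_1 = 4 − 3 = 1, and the invariant factors of ∂_1 are all 1, so H_0 ≅ Z.
  H_1: rank ker ∂_1 − rank ∂_2 = (6 − 3) − 3 = 0, and the invariant factors of ∂_2 are all 1, so H_1 ≅ 0.
  H_2: rank ker ∂_2 − rank ∂_3 = (4 − 3) − 0 = 1, and there is no ∂_3, so H_2 ≅ Z.

As a check, the Euler characteristic is 4 − 6 + 4 = 2, which agrees with 1 − 0 + 1 = 2.
(K is a triangulation of the 2-sphere S^2.)

H_0 ≅ Z,  H_1 = 0,  H_2 ≅ Z.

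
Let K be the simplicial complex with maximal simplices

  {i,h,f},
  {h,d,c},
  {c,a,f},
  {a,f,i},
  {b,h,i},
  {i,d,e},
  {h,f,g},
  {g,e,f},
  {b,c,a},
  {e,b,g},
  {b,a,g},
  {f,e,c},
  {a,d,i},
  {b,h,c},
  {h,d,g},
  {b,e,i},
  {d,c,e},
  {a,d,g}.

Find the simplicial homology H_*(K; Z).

H_0 ≅ Z,  H_1 ≅ Z^2,  H_2 ≅ Z.

We work with the vertex ordering a < b < c < d < e < f < g < h < i. The simplices of K, each written with vertices in increasing order, are:

  0-simplices (9): a, b, c, d, e, f, g, h, i
  1-simplices (27): ab, ac, ad, af, ag, ai, bc, be, bg, bh, bi, cd, ce, cf, ch, de, dg, dh, di, ef, eg, ei, fg, fh, fi, gh, hi
  2-simplices (18): abc, abg, acf, adg, adi, afi, bch, beg, bei, bhi, cde, cdh, cef, dei, dgh, efg, fgh, fhi

Hence C_0 ≅ Z^9, C_1 ≅ Z^27, C_2 ≅ Z^18.

∂_1: C_1 → C_0 is given by ∂[p,q] = [q] − [p]. For instance
  ∂dg = g − d.
As a 9×27 matrix over Z this has rank 8, with invariant factors (1,1,1,1,1,1,1,1).

∂_2: C_2 → C_1 maps a triangle to the signed sum of its edges. For instance
  ∂cde = de − ce + cd,
  ∂bei = ei − bi + be.
The 27×18 boundary matrix has rank 17 and Smith normal form diag(1,1,1,1,1,1,1,1,1,1,1,1,1,1,1,1,1).

Reading off H_k = ker ∂_k / im ∂_{k+1}:

  H_0: rank C_0 − rank ∂_1 = 9 − 8 = 1, and the invariant factors of ∂_1 are all 1, so H_0 = Z.
  H_1: rank ker ∂_1 − rank ∂_2 = (27 − 8) − 17 = 2, and the invariant factors of ∂_2 are all 1, so H_1 = Z^2.
  H_2: rank ker ∂_2 − rank ∂_3 = (18 − 17) − 0 = 1, and there is no ∂_3, so H_2 = Z.

As a check, the Euler characteristic is 9 − 27 + 18 = 0, which agrees with 1 − 2 + 1 = 0.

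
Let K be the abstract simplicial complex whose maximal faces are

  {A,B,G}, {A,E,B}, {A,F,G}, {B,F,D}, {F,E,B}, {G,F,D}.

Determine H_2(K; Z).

H_2 ≅ 0.

Fix the vertex order A < B < D < E < F < G and write every simplex with vertices in increasing order. Then dim K = 2 and the simplices of K are:

  0-simplices (6): A, B, D, E, F, G
  1-simplices (12): AB, AE, AF, AG, BD, BE, BF, BG, DF, DG, EF, FG
  2-simplices (6): ABE, ABG, AFG, BDF, BEF, DFG

giving chain groups C_0 ≅ Z^6, C_1 ≅ Z^12, C_2 ≅ Z^6.

Boundary ∂_1: C_1 → C_0 sends each edge [p,q] (with p < q) to q − p. For instance
  ∂EF = F − E.
As a 6×12 matrix over Z this has rank 5, with invariant factors (1,1,1,1,1).

∂_2: C_2 → C_1 sends each 2-simplex [p,q,r] to [q,r] − [p,r] + [p,q]. For instance
  ∂ABE = BE − AE + AB,
  ∂DFG = FG − DG + DF.
The 12×6 boundary matrix has rank 6 and Smith normal form diag(1,1,1,1,1,1).

Reading off H_k = ker ∂_k / im ∂_{k+1}:

  H_2: rank ker ∂_2 − rank ∂_3 = (6 − 6) − 0 = 0, and there is no ∂_3, so H_2 ≅ 0.

(K is a triangulation of the cylinder S^1 x I.)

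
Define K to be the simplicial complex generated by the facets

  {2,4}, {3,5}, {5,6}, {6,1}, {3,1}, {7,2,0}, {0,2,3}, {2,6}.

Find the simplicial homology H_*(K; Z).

We work with the vertex ordering 0 < 1 < 2 < 3 < 4 < 5 < 6 < 7. The simplices of K, each written with vertices in increasing order, are:

  0-simplices (8): [0], [1], [2], [3], [4], [5], [6], [7]
  1-simplices (11): [0,2], [0,3], [0,7], [1,3], [1,6], [2,3], [2,4], [2,6], [2,7], [3,5], [5,6]
  2-simplices (2): [0,2,3], [0,2,7]

Hence C_0 ≅ Z^8, C_1 ≅ Z^11, C_2 ≅ Z^2.

The boundary map ∂_1: C_1 → C_0 maps an edge to its endpoints' difference, ∂[p,q] = q − p. For instance
  ∂[0,2] = [2] − [0].
The 8×11 boundary matrix has rank 7 and Smith normal form diag(1,1,1,1,1,1,1).

∂_2: C_2 → C_1 maps a triangle to the signed sum of its edges. For instance
  ∂[0,2,7] = [2,7] − [0,7] + [0,2],
  ∂[0,2,3] = [2,3] − [0,3] + [0,2].
The 11×2 boundary matrix has rank 2 and Smith normal form diag(1,1).

Computing H_k = (kernel of ∂_k) / (image of ∂_{k+1}):

  H_0: rank C_0 − rank ∂_1 = 8 − 7 = 1, and the invariant factors of ∂_1 are all 1, so H_0 ≅ Z.
  H_1: rank ker ∂_1 − rank ∂_2 = (11 − 7) − 2 = 2, and the invariant factors of ∂_2 are all 1, so H_1 ≅ Z^2.
  H_2: rank ker ∂_2 − rank ∂_3 = (2 − 2) − 0 = 0, and there is no ∂_3, so H_2 ≅ 0.

H_0 = Z,  H_1 = Z^2,  H_2 = 0.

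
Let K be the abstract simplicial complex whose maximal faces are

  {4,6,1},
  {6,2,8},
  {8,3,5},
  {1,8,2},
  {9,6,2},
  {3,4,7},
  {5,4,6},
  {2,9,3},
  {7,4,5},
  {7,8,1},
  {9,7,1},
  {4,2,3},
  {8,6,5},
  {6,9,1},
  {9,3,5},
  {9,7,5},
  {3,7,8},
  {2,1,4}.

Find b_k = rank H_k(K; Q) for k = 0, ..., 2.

b_0 = 1, b_1 = 1, b_2 = 0.

Take the total order 1 < 2 < 3 < 4 < 5 < 6 < 7 < 8 < 9 on the vertex set. Then K (dimension 2) consists of the simplices:

  0-simplices (9): [1], [2], [3], [4], [5], [6], [7], [8], [9]
  1-simplices (27): (27 of them)
  2-simplices (18): [1,2,4], [1,2,8], [1,4,6], [1,6,9], [1,7,8], [1,7,9], [2,3,4], [2,3,9], [2,6,8], [2,6,9], [3,4,7], [3,5,8], [3,5,9], [3,7,8], [4,5,6], [4,5,7], [5,6,8], [5,7,9]

giving chain groups C_0 ≅ Z^9, C_1 ≅ Z^27, C_2 ≅ Z^18.

Boundary ∂_1: C_1 → C_0 maps an edge to its endpoints' difference, ∂[p,q] = q − p. For instance
  ∂[5,6] = [6] − [5].
This gives a 9×27 integer matrix of rank 8; reducing to Smith normal form yields diagonal entries (1,1,1,1,1,1,1,1).

The boundary map ∂_2: C_2 → C_1 maps a triangle to the signed sum of its edges. For instance
  ∂[1,2,4] = [2,4] − [1,4] + [1,2],
  ∂[2,6,9] = [6,9] − [2,9] + [2,6].
This gives a 27×18 integer matrix of rank 18; reducing to Smith normal form yields diagonal entries (1,1,1,1,1,1,1,1,1,1,1,1,1,1,1,1,1,2).

Reading off H_k = ker ∂_k / im ∂_{k+1}:

  H_0: rank C_0 − rank ∂_1 = 9 − 8 = 1, and the invariant factors of ∂_1 are all 1, so H_0 = Z.
  H_1: rank ker ∂_1 − rank ∂_2 = (27 − 8) − 18 = 1, and ∂_2 has invariant factor 2 > 1, so H_1 = Z × Z/2.
  H_2: rank ker ∂_2 − rank ∂_3 = (18 − 18) − 0 = 0, and there is no ∂_3, so H_2 = 0.

(K is a triangulation of the Klein bottle.)

Hence the Betti numbers are b_0 = 1, b_1 = 1, b_2 = 0.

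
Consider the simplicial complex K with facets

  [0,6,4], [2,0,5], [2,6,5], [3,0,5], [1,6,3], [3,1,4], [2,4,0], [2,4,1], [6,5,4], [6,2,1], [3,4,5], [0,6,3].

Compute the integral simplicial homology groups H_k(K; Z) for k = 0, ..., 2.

We work with the vertex ordering 0 < 1 < 2 < 3 < 4 < 5 < 6. The simplices of K, each written with vertices in increasing order, are:

  0-simplices (7): [0], [1], [2], [3], [4], [5], [6]
  1-simplices (18): [0,2], [0,3], [0,4], [0,5], [0,6], [1,2], [1,3], [1,4], [1,6], [2,4], [2,5], [2,6], [3,4], [3,5], [3,6], [4,5], [4,6], [5,6]
  2-simplices (12): [0,2,4], [0,2,5], [0,3,5], [0,3,6], [0,4,6], [1,2,4], [1,2,6], [1,3,4], [1,3,6], [2,5,6], [3,4,5], [4,5,6]

giving chain groups C_0 ≅ Z^7, C_1 ≅ Z^18, C_2 ≅ Z^12.

Boundary ∂_1: C_1 → C_0 sends each edge [p,q] (with p < q) to q − p.
As a 7×18 matrix over Z this has rank 6, with invariant factors (1,1,1,1,1,1).

∂_2: C_2 → C_1 maps a triangle to the signed sum of its edges. For instance
  ∂[0,3,5] = [3,5] − [0,5] + [0,3],
  ∂[0,4,6] = [4,6] − [0,6] + [0,4].
This gives a 18×12 integer matrix of rank 12; reducing to Smith normal form yields diagonal entries (1,1,1,1,1,1,1,1,1,1,1,2).

Now H_k = ker ∂_k / im ∂_{k+1}, so:

  H_0: rank C_0 − rank ∂_1 = 7 − 6 = 1, and the invariant factors of ∂_1 are all 1, so H_0 ≅ Z.
  H_1: rank ker ∂_1 − rank ∂_2 = (18 − 6) − 12 = 0, and ∂_2 has invariant factor 2 > 1, so H_1 ≅ Z/2Z.
  H_2: rank ker ∂_2 − rank ∂_3 = (12 − 12) − 0 = 0, and there is no ∂_3, so H_2 ≅ 0.

H_0 ≅ Z,  H_1 ≅ Z/2Z,  H_2 = 0.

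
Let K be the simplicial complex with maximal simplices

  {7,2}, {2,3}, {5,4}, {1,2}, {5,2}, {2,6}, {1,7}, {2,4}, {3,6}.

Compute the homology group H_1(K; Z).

Take the total order 1 < 2 < 3 < 4 < 5 < 6 < 7 on the vertex set. Then K (dimension 1) consists of the simplices:

  0-simplices (7): [1], [2], [3], [4], [5], [6], [7]
  1-simplices (9): [1,2], [1,7], [2,3], [2,4], [2,5], [2,6], [2,7], [3,6], [4,5]

so the chain groups are C_0 ≅ Z^7, C_1 ≅ Z^9.

Boundary ∂_1: C_1 → C_0 is given by ∂[p,q] = [q] − [p].
As a 7×9 matrix over Z this has rank 6, with invariant factors (1,1,1,1,1,1).

Now H_k = ker ∂_k / im ∂_{k+1}, so:

  H_1: rank ker ∂_1 − rank ∂_2 = (9 − 6) − 0 = 3, and there is no ∂_2, so H_1 = Z^3.

(K is a triangulation of a wedge of 3 circles.)

H_1 = Z^3.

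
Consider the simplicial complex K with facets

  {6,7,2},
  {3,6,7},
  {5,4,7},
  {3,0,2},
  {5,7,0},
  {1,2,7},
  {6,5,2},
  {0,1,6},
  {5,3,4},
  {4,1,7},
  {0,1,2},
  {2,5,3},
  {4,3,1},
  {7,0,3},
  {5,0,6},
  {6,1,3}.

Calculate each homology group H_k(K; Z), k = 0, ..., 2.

H_0 = Z,  H_1 = Z^2,  H_2 = Z.

We work with the vertex ordering 0 < 1 < 2 < 3 < 4 < 5 < 6 < 7. The simplices of K, each written with vertices in increasing order, are:

  0-simplices (8): [0], [1], [2], [3], [4], [5], [6], [7]
  1-simplices (24): (24 of them)
  2-simplices (16): [0,1,2], [0,1,6], [0,2,3], [0,3,7], [0,5,6], [0,5,7], [1,2,7], [1,3,4], [1,3,6], [1,4,7], [2,3,5], [2,5,6], [2,6,7], [3,4,5], [3,6,7], [4,5,7]

so the chain groups are C_0 ≅ Z^8, C_1 ≅ Z^24, C_2 ≅ Z^16.

Boundary ∂_1: C_1 → C_0 is given by ∂[p,q] = [q] − [p]. For instance
  ∂[2,6] = [6] − [2].
The resulting 8×24 matrix has rank 7, and its Smith normal form has invariant factors (1,1,1,1,1,1,1).

Boundary ∂_2: C_2 → C_1 acts by ∂[p,q,r] = [q,r] − [p,r] + [p,q]. For instance
  ∂[0,3,7] = [3,7] − [0,7] + [0,3],
  ∂[0,1,6] = [1,6] − [0,6] + [0,1].
The 24×16 boundary matrix has rank 15 and Smith normal form diag(1,1,1,1,1,1,1,1,1,1,1,1,1,1,1).

Computing H_k = (kernel of ∂_k) / (image of ∂_{k+1}):

  H_0: rank C_0 − rank ∂_1 = 8 − 7 = 1, and the invariant factors of ∂_1 are all 1, so H_0 = Z.
  H_1: rank ker ∂_1 − rank ∂_2 = (24 − 7) − 15 = 2, and the invariant factors of ∂_2 are all 1, so H_1 = Z^2.
  H_2: rank ker ∂_2 − rank ∂_3 = (16 − 15) − 0 = 1, and there is no ∂_3, so H_2 = Z.

As a check, the Euler characteristic is 8 − 24 + 16 = 0, which agrees with 1 − 2 + 1 = 0.
(K is a triangulation of the torus T^2.)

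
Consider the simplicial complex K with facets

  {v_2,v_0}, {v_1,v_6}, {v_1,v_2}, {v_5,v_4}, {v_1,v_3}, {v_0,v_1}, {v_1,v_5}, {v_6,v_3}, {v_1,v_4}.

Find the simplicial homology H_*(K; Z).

H_0 ≅ Z,  H_1 ≅ Z^3.

We work with the vertex ordering v_0 < v_1 < v_2 < v_3 < v_4 < v_5 < v_6. The simplices of K, each written with vertices in increasing order, are:

  0-simplices (7): [v_0], [v_1], [v_2], [v_3], [v_4], [v_5], [v_6]
  1-simplices (9): [v_0,v_1], [v_0,v_2], [v_1,v_2], [v_1,v_3], [v_1,v_4], [v_1,v_5], [v_1,v_6], [v_3,v_6], [v_4,v_5]

giving chain groups C_0 ≅ Z^7, C_1 ≅ Z^9.

The boundary map ∂_1: C_1 → C_0 maps an edge to its endpoints' difference, ∂[p,q] = q − p.
The 7×9 boundary matrix has rank 6 and Smith normal form diag(1,1,1,1,1,1).

Now H_k = ker ∂_k / im ∂_{k+1}, so:

  H_0: rank C_0 − rank ∂_1 = 7 − 6 = 1, and the invariant factors of ∂_1 are all 1, so H_0 ≅ Z.
  H_1: rank ker ∂_1 − rank ∂_2 = (9 − 6) − 0 = 3, and there is no ∂_2, so H_1 ≅ Z^3.

As a check, the Euler characteristic is 7 − 9 = -2, which agrees with 1 − 3 = -2.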